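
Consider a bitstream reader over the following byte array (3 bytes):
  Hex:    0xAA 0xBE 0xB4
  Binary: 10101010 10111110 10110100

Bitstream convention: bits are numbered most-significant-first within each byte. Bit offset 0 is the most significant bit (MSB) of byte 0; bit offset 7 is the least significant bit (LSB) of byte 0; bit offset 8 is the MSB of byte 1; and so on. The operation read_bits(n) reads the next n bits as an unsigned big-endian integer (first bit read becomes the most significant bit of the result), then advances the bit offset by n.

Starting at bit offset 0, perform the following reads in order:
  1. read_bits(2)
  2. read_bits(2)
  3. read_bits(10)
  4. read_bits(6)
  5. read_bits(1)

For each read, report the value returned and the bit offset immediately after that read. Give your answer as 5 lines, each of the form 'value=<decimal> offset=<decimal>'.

Read 1: bits[0:2] width=2 -> value=2 (bin 10); offset now 2 = byte 0 bit 2; 22 bits remain
Read 2: bits[2:4] width=2 -> value=2 (bin 10); offset now 4 = byte 0 bit 4; 20 bits remain
Read 3: bits[4:14] width=10 -> value=687 (bin 1010101111); offset now 14 = byte 1 bit 6; 10 bits remain
Read 4: bits[14:20] width=6 -> value=43 (bin 101011); offset now 20 = byte 2 bit 4; 4 bits remain
Read 5: bits[20:21] width=1 -> value=0 (bin 0); offset now 21 = byte 2 bit 5; 3 bits remain

Answer: value=2 offset=2
value=2 offset=4
value=687 offset=14
value=43 offset=20
value=0 offset=21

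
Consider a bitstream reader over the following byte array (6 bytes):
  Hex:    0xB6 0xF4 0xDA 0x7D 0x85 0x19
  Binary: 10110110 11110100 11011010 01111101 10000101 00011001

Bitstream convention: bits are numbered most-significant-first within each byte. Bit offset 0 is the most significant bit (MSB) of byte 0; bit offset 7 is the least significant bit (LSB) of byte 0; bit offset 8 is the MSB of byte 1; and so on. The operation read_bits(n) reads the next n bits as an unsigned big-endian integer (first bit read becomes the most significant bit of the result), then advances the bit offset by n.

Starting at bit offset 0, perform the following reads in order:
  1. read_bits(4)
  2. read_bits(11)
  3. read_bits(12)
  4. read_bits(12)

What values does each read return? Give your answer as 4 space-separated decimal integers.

Answer: 11 890 1747 3778

Derivation:
Read 1: bits[0:4] width=4 -> value=11 (bin 1011); offset now 4 = byte 0 bit 4; 44 bits remain
Read 2: bits[4:15] width=11 -> value=890 (bin 01101111010); offset now 15 = byte 1 bit 7; 33 bits remain
Read 3: bits[15:27] width=12 -> value=1747 (bin 011011010011); offset now 27 = byte 3 bit 3; 21 bits remain
Read 4: bits[27:39] width=12 -> value=3778 (bin 111011000010); offset now 39 = byte 4 bit 7; 9 bits remain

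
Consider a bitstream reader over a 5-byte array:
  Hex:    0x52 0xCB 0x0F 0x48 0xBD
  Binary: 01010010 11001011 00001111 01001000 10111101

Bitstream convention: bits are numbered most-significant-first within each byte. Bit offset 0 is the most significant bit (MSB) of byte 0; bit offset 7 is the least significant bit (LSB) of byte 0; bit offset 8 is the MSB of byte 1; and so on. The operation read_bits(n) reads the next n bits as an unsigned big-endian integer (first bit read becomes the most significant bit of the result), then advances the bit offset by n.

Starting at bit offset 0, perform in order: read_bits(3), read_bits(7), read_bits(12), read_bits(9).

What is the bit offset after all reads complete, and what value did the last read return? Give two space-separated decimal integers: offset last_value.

Answer: 31 420

Derivation:
Read 1: bits[0:3] width=3 -> value=2 (bin 010); offset now 3 = byte 0 bit 3; 37 bits remain
Read 2: bits[3:10] width=7 -> value=75 (bin 1001011); offset now 10 = byte 1 bit 2; 30 bits remain
Read 3: bits[10:22] width=12 -> value=707 (bin 001011000011); offset now 22 = byte 2 bit 6; 18 bits remain
Read 4: bits[22:31] width=9 -> value=420 (bin 110100100); offset now 31 = byte 3 bit 7; 9 bits remain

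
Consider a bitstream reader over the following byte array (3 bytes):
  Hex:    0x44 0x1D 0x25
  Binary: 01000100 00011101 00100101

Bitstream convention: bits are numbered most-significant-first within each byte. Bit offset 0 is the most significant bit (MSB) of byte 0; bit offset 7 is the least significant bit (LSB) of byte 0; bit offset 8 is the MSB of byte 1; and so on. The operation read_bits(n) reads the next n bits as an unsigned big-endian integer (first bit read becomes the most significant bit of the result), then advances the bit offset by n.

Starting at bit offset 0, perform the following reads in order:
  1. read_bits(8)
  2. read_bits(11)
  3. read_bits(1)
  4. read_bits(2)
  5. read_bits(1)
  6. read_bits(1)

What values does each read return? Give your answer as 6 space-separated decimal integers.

Read 1: bits[0:8] width=8 -> value=68 (bin 01000100); offset now 8 = byte 1 bit 0; 16 bits remain
Read 2: bits[8:19] width=11 -> value=233 (bin 00011101001); offset now 19 = byte 2 bit 3; 5 bits remain
Read 3: bits[19:20] width=1 -> value=0 (bin 0); offset now 20 = byte 2 bit 4; 4 bits remain
Read 4: bits[20:22] width=2 -> value=1 (bin 01); offset now 22 = byte 2 bit 6; 2 bits remain
Read 5: bits[22:23] width=1 -> value=0 (bin 0); offset now 23 = byte 2 bit 7; 1 bits remain
Read 6: bits[23:24] width=1 -> value=1 (bin 1); offset now 24 = byte 3 bit 0; 0 bits remain

Answer: 68 233 0 1 0 1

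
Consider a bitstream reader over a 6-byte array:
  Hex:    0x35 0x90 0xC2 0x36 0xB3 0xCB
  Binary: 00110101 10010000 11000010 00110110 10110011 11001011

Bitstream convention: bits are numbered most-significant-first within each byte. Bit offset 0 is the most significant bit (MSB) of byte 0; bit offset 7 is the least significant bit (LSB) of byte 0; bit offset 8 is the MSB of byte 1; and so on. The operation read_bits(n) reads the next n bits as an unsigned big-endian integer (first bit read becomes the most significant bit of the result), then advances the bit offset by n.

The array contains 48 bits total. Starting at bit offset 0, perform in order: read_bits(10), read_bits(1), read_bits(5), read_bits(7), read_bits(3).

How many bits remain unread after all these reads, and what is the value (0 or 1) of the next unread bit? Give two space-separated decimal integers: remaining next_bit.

Read 1: bits[0:10] width=10 -> value=214 (bin 0011010110); offset now 10 = byte 1 bit 2; 38 bits remain
Read 2: bits[10:11] width=1 -> value=0 (bin 0); offset now 11 = byte 1 bit 3; 37 bits remain
Read 3: bits[11:16] width=5 -> value=16 (bin 10000); offset now 16 = byte 2 bit 0; 32 bits remain
Read 4: bits[16:23] width=7 -> value=97 (bin 1100001); offset now 23 = byte 2 bit 7; 25 bits remain
Read 5: bits[23:26] width=3 -> value=0 (bin 000); offset now 26 = byte 3 bit 2; 22 bits remain

Answer: 22 1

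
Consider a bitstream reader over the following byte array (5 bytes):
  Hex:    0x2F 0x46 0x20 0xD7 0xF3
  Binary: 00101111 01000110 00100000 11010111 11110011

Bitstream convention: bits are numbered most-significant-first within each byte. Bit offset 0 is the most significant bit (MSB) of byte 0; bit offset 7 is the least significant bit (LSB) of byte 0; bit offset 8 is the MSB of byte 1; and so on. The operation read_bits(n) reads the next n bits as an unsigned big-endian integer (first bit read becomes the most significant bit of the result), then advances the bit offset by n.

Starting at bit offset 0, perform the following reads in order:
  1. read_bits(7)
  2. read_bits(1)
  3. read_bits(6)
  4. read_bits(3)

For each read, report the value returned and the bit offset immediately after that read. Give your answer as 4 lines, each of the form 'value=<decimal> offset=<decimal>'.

Read 1: bits[0:7] width=7 -> value=23 (bin 0010111); offset now 7 = byte 0 bit 7; 33 bits remain
Read 2: bits[7:8] width=1 -> value=1 (bin 1); offset now 8 = byte 1 bit 0; 32 bits remain
Read 3: bits[8:14] width=6 -> value=17 (bin 010001); offset now 14 = byte 1 bit 6; 26 bits remain
Read 4: bits[14:17] width=3 -> value=4 (bin 100); offset now 17 = byte 2 bit 1; 23 bits remain

Answer: value=23 offset=7
value=1 offset=8
value=17 offset=14
value=4 offset=17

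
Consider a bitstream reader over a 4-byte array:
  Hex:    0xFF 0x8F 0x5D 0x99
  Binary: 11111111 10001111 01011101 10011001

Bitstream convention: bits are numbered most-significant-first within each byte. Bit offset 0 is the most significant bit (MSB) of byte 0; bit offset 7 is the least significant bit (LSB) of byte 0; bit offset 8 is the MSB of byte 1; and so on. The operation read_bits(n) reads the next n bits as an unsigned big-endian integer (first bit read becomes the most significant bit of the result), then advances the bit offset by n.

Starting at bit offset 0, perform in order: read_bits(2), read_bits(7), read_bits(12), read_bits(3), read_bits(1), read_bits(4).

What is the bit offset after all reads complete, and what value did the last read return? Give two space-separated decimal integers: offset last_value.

Read 1: bits[0:2] width=2 -> value=3 (bin 11); offset now 2 = byte 0 bit 2; 30 bits remain
Read 2: bits[2:9] width=7 -> value=127 (bin 1111111); offset now 9 = byte 1 bit 1; 23 bits remain
Read 3: bits[9:21] width=12 -> value=491 (bin 000111101011); offset now 21 = byte 2 bit 5; 11 bits remain
Read 4: bits[21:24] width=3 -> value=5 (bin 101); offset now 24 = byte 3 bit 0; 8 bits remain
Read 5: bits[24:25] width=1 -> value=1 (bin 1); offset now 25 = byte 3 bit 1; 7 bits remain
Read 6: bits[25:29] width=4 -> value=3 (bin 0011); offset now 29 = byte 3 bit 5; 3 bits remain

Answer: 29 3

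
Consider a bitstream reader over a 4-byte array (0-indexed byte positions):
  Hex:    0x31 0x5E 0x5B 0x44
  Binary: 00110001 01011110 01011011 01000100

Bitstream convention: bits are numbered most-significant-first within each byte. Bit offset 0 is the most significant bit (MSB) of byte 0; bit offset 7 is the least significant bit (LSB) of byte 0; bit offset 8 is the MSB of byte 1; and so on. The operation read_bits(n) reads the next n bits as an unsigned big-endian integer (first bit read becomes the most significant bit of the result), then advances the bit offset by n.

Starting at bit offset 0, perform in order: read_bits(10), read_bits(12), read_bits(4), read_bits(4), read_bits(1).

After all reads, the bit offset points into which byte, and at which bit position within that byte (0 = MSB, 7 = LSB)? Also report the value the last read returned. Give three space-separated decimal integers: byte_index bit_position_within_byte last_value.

Read 1: bits[0:10] width=10 -> value=197 (bin 0011000101); offset now 10 = byte 1 bit 2; 22 bits remain
Read 2: bits[10:22] width=12 -> value=1942 (bin 011110010110); offset now 22 = byte 2 bit 6; 10 bits remain
Read 3: bits[22:26] width=4 -> value=13 (bin 1101); offset now 26 = byte 3 bit 2; 6 bits remain
Read 4: bits[26:30] width=4 -> value=1 (bin 0001); offset now 30 = byte 3 bit 6; 2 bits remain
Read 5: bits[30:31] width=1 -> value=0 (bin 0); offset now 31 = byte 3 bit 7; 1 bits remain

Answer: 3 7 0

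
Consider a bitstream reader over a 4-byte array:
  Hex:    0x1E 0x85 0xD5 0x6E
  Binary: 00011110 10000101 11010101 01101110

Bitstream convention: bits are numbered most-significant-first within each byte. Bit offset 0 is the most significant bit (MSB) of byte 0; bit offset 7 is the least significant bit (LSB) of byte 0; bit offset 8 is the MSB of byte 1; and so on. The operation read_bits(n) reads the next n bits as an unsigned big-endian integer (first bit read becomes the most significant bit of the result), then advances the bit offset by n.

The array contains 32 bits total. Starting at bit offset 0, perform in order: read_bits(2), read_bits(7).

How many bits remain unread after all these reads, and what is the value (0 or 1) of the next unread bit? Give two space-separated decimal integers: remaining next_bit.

Answer: 23 0

Derivation:
Read 1: bits[0:2] width=2 -> value=0 (bin 00); offset now 2 = byte 0 bit 2; 30 bits remain
Read 2: bits[2:9] width=7 -> value=61 (bin 0111101); offset now 9 = byte 1 bit 1; 23 bits remain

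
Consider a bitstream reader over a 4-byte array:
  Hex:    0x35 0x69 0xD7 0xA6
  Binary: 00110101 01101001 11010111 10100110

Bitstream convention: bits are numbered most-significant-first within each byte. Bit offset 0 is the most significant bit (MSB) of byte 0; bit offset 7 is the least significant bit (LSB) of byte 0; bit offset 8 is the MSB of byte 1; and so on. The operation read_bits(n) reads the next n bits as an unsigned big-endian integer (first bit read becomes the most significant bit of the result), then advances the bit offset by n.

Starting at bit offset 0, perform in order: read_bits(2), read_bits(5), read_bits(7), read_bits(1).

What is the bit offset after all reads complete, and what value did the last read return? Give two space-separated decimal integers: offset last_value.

Read 1: bits[0:2] width=2 -> value=0 (bin 00); offset now 2 = byte 0 bit 2; 30 bits remain
Read 2: bits[2:7] width=5 -> value=26 (bin 11010); offset now 7 = byte 0 bit 7; 25 bits remain
Read 3: bits[7:14] width=7 -> value=90 (bin 1011010); offset now 14 = byte 1 bit 6; 18 bits remain
Read 4: bits[14:15] width=1 -> value=0 (bin 0); offset now 15 = byte 1 bit 7; 17 bits remain

Answer: 15 0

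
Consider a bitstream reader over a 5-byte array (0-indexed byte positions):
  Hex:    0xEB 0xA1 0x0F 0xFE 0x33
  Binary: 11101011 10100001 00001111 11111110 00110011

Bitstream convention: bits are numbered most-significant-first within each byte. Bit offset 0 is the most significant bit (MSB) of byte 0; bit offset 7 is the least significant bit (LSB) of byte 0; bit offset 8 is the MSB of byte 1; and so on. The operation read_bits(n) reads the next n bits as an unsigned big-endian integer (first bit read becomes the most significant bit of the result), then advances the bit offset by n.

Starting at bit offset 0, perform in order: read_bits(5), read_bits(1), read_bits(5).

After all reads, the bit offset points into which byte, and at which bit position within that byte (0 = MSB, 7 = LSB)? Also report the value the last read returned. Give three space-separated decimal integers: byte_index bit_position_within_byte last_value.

Answer: 1 3 29

Derivation:
Read 1: bits[0:5] width=5 -> value=29 (bin 11101); offset now 5 = byte 0 bit 5; 35 bits remain
Read 2: bits[5:6] width=1 -> value=0 (bin 0); offset now 6 = byte 0 bit 6; 34 bits remain
Read 3: bits[6:11] width=5 -> value=29 (bin 11101); offset now 11 = byte 1 bit 3; 29 bits remain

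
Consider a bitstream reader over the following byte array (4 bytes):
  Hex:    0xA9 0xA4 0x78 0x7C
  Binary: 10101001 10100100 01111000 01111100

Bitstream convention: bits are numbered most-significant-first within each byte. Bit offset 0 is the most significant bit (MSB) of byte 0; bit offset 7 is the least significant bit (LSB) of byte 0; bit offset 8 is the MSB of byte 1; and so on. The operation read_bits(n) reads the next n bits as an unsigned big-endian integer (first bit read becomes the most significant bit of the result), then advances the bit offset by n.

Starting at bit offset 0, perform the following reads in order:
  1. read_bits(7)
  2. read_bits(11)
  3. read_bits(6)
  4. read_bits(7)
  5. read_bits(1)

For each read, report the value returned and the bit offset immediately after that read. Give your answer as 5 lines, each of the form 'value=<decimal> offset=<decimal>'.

Read 1: bits[0:7] width=7 -> value=84 (bin 1010100); offset now 7 = byte 0 bit 7; 25 bits remain
Read 2: bits[7:18] width=11 -> value=1681 (bin 11010010001); offset now 18 = byte 2 bit 2; 14 bits remain
Read 3: bits[18:24] width=6 -> value=56 (bin 111000); offset now 24 = byte 3 bit 0; 8 bits remain
Read 4: bits[24:31] width=7 -> value=62 (bin 0111110); offset now 31 = byte 3 bit 7; 1 bits remain
Read 5: bits[31:32] width=1 -> value=0 (bin 0); offset now 32 = byte 4 bit 0; 0 bits remain

Answer: value=84 offset=7
value=1681 offset=18
value=56 offset=24
value=62 offset=31
value=0 offset=32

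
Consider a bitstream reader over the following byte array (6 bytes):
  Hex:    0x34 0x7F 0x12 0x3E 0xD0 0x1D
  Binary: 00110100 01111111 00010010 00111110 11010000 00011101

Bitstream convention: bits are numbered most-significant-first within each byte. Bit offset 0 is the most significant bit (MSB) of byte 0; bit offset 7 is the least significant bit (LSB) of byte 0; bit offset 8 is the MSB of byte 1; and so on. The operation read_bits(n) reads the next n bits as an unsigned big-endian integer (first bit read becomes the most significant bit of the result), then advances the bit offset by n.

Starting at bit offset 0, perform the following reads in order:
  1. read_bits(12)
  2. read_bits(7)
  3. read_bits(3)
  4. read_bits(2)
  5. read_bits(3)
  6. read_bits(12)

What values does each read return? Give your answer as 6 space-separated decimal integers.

Answer: 839 120 4 2 1 3944

Derivation:
Read 1: bits[0:12] width=12 -> value=839 (bin 001101000111); offset now 12 = byte 1 bit 4; 36 bits remain
Read 2: bits[12:19] width=7 -> value=120 (bin 1111000); offset now 19 = byte 2 bit 3; 29 bits remain
Read 3: bits[19:22] width=3 -> value=4 (bin 100); offset now 22 = byte 2 bit 6; 26 bits remain
Read 4: bits[22:24] width=2 -> value=2 (bin 10); offset now 24 = byte 3 bit 0; 24 bits remain
Read 5: bits[24:27] width=3 -> value=1 (bin 001); offset now 27 = byte 3 bit 3; 21 bits remain
Read 6: bits[27:39] width=12 -> value=3944 (bin 111101101000); offset now 39 = byte 4 bit 7; 9 bits remain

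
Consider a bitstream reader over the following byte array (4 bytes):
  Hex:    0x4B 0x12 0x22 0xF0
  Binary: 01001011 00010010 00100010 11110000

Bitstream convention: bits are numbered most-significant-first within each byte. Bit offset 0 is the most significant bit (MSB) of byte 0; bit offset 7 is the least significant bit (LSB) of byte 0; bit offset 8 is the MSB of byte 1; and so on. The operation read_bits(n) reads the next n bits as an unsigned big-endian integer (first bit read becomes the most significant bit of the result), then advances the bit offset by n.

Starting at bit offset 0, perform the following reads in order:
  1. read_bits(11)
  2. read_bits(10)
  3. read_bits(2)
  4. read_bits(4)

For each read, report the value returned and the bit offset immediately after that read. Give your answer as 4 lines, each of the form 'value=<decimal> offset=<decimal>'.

Read 1: bits[0:11] width=11 -> value=600 (bin 01001011000); offset now 11 = byte 1 bit 3; 21 bits remain
Read 2: bits[11:21] width=10 -> value=580 (bin 1001000100); offset now 21 = byte 2 bit 5; 11 bits remain
Read 3: bits[21:23] width=2 -> value=1 (bin 01); offset now 23 = byte 2 bit 7; 9 bits remain
Read 4: bits[23:27] width=4 -> value=7 (bin 0111); offset now 27 = byte 3 bit 3; 5 bits remain

Answer: value=600 offset=11
value=580 offset=21
value=1 offset=23
value=7 offset=27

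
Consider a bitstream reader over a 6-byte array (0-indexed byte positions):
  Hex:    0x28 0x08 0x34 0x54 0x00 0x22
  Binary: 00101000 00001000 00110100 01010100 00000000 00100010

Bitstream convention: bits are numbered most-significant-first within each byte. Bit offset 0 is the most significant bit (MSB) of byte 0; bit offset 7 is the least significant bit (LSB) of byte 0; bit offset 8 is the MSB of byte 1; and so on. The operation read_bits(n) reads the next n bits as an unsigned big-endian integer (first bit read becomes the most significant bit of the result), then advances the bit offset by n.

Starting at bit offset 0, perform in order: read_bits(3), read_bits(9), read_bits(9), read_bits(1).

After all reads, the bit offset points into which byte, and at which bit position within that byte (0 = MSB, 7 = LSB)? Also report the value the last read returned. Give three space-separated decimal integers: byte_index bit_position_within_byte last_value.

Read 1: bits[0:3] width=3 -> value=1 (bin 001); offset now 3 = byte 0 bit 3; 45 bits remain
Read 2: bits[3:12] width=9 -> value=128 (bin 010000000); offset now 12 = byte 1 bit 4; 36 bits remain
Read 3: bits[12:21] width=9 -> value=262 (bin 100000110); offset now 21 = byte 2 bit 5; 27 bits remain
Read 4: bits[21:22] width=1 -> value=1 (bin 1); offset now 22 = byte 2 bit 6; 26 bits remain

Answer: 2 6 1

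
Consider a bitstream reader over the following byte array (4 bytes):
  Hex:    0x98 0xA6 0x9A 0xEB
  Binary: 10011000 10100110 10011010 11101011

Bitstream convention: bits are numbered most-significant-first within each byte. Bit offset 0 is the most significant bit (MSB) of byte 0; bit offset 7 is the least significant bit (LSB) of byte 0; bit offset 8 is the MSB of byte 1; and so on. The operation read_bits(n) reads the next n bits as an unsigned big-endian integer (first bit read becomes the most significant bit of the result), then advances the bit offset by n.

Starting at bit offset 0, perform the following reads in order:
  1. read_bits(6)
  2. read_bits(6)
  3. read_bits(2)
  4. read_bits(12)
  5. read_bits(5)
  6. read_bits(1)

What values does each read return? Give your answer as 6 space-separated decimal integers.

Answer: 38 10 1 2667 21 1

Derivation:
Read 1: bits[0:6] width=6 -> value=38 (bin 100110); offset now 6 = byte 0 bit 6; 26 bits remain
Read 2: bits[6:12] width=6 -> value=10 (bin 001010); offset now 12 = byte 1 bit 4; 20 bits remain
Read 3: bits[12:14] width=2 -> value=1 (bin 01); offset now 14 = byte 1 bit 6; 18 bits remain
Read 4: bits[14:26] width=12 -> value=2667 (bin 101001101011); offset now 26 = byte 3 bit 2; 6 bits remain
Read 5: bits[26:31] width=5 -> value=21 (bin 10101); offset now 31 = byte 3 bit 7; 1 bits remain
Read 6: bits[31:32] width=1 -> value=1 (bin 1); offset now 32 = byte 4 bit 0; 0 bits remain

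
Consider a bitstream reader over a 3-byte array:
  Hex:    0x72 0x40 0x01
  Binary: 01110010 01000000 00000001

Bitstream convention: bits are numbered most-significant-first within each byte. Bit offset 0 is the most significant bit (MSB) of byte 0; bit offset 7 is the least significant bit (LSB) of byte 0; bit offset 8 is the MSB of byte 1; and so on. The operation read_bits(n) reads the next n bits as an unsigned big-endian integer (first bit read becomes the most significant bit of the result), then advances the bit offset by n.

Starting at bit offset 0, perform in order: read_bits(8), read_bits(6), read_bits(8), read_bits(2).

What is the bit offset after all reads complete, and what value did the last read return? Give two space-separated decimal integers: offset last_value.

Read 1: bits[0:8] width=8 -> value=114 (bin 01110010); offset now 8 = byte 1 bit 0; 16 bits remain
Read 2: bits[8:14] width=6 -> value=16 (bin 010000); offset now 14 = byte 1 bit 6; 10 bits remain
Read 3: bits[14:22] width=8 -> value=0 (bin 00000000); offset now 22 = byte 2 bit 6; 2 bits remain
Read 4: bits[22:24] width=2 -> value=1 (bin 01); offset now 24 = byte 3 bit 0; 0 bits remain

Answer: 24 1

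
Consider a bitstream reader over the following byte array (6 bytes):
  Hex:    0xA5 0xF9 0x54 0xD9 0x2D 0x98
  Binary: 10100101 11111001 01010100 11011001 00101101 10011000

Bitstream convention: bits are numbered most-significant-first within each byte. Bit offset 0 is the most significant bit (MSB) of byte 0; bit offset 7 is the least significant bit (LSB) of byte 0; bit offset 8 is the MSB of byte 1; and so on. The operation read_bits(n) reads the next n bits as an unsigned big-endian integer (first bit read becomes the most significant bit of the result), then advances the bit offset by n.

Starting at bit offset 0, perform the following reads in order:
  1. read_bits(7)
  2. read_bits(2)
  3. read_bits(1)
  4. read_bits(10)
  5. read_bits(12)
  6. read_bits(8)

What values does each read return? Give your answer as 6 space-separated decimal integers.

Read 1: bits[0:7] width=7 -> value=82 (bin 1010010); offset now 7 = byte 0 bit 7; 41 bits remain
Read 2: bits[7:9] width=2 -> value=3 (bin 11); offset now 9 = byte 1 bit 1; 39 bits remain
Read 3: bits[9:10] width=1 -> value=1 (bin 1); offset now 10 = byte 1 bit 2; 38 bits remain
Read 4: bits[10:20] width=10 -> value=917 (bin 1110010101); offset now 20 = byte 2 bit 4; 28 bits remain
Read 5: bits[20:32] width=12 -> value=1241 (bin 010011011001); offset now 32 = byte 4 bit 0; 16 bits remain
Read 6: bits[32:40] width=8 -> value=45 (bin 00101101); offset now 40 = byte 5 bit 0; 8 bits remain

Answer: 82 3 1 917 1241 45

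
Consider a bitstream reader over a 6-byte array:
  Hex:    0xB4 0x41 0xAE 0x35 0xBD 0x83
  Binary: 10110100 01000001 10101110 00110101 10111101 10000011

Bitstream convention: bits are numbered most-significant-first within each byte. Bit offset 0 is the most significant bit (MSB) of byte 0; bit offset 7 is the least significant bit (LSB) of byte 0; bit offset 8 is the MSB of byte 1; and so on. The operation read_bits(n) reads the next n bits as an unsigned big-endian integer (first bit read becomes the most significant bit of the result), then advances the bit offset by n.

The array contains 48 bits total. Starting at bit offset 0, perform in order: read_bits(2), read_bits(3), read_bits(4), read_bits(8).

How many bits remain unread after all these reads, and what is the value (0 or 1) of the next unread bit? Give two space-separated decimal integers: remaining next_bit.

Answer: 31 0

Derivation:
Read 1: bits[0:2] width=2 -> value=2 (bin 10); offset now 2 = byte 0 bit 2; 46 bits remain
Read 2: bits[2:5] width=3 -> value=6 (bin 110); offset now 5 = byte 0 bit 5; 43 bits remain
Read 3: bits[5:9] width=4 -> value=8 (bin 1000); offset now 9 = byte 1 bit 1; 39 bits remain
Read 4: bits[9:17] width=8 -> value=131 (bin 10000011); offset now 17 = byte 2 bit 1; 31 bits remain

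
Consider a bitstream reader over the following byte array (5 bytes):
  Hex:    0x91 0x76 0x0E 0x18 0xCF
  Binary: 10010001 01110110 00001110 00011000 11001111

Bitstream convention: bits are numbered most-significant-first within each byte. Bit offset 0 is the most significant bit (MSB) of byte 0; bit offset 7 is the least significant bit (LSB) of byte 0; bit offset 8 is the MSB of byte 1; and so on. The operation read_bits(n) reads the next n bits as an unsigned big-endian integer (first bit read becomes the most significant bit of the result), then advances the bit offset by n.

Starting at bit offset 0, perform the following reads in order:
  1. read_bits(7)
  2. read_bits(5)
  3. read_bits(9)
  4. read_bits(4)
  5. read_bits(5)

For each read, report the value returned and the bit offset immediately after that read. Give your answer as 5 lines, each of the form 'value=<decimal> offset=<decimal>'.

Answer: value=72 offset=7
value=23 offset=12
value=193 offset=21
value=12 offset=25
value=6 offset=30

Derivation:
Read 1: bits[0:7] width=7 -> value=72 (bin 1001000); offset now 7 = byte 0 bit 7; 33 bits remain
Read 2: bits[7:12] width=5 -> value=23 (bin 10111); offset now 12 = byte 1 bit 4; 28 bits remain
Read 3: bits[12:21] width=9 -> value=193 (bin 011000001); offset now 21 = byte 2 bit 5; 19 bits remain
Read 4: bits[21:25] width=4 -> value=12 (bin 1100); offset now 25 = byte 3 bit 1; 15 bits remain
Read 5: bits[25:30] width=5 -> value=6 (bin 00110); offset now 30 = byte 3 bit 6; 10 bits remain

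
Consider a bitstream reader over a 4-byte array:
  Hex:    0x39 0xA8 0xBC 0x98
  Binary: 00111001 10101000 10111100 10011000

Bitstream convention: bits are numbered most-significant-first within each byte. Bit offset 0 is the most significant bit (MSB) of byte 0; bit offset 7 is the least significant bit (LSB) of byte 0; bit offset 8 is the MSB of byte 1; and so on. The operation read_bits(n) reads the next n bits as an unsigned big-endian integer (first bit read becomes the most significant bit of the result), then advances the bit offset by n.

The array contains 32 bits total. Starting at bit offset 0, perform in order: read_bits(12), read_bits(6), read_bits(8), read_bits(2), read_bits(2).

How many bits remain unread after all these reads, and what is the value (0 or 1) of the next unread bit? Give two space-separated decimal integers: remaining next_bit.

Read 1: bits[0:12] width=12 -> value=922 (bin 001110011010); offset now 12 = byte 1 bit 4; 20 bits remain
Read 2: bits[12:18] width=6 -> value=34 (bin 100010); offset now 18 = byte 2 bit 2; 14 bits remain
Read 3: bits[18:26] width=8 -> value=242 (bin 11110010); offset now 26 = byte 3 bit 2; 6 bits remain
Read 4: bits[26:28] width=2 -> value=1 (bin 01); offset now 28 = byte 3 bit 4; 4 bits remain
Read 5: bits[28:30] width=2 -> value=2 (bin 10); offset now 30 = byte 3 bit 6; 2 bits remain

Answer: 2 0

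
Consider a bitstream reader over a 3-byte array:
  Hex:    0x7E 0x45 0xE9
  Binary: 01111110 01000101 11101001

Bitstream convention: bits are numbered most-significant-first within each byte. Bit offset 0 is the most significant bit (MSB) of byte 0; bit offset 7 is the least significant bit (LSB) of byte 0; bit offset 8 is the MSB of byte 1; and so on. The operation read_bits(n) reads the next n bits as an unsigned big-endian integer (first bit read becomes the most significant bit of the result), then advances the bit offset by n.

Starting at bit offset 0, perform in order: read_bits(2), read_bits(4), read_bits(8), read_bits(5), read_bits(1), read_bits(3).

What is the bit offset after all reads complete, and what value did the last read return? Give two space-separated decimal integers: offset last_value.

Answer: 23 4

Derivation:
Read 1: bits[0:2] width=2 -> value=1 (bin 01); offset now 2 = byte 0 bit 2; 22 bits remain
Read 2: bits[2:6] width=4 -> value=15 (bin 1111); offset now 6 = byte 0 bit 6; 18 bits remain
Read 3: bits[6:14] width=8 -> value=145 (bin 10010001); offset now 14 = byte 1 bit 6; 10 bits remain
Read 4: bits[14:19] width=5 -> value=15 (bin 01111); offset now 19 = byte 2 bit 3; 5 bits remain
Read 5: bits[19:20] width=1 -> value=0 (bin 0); offset now 20 = byte 2 bit 4; 4 bits remain
Read 6: bits[20:23] width=3 -> value=4 (bin 100); offset now 23 = byte 2 bit 7; 1 bits remain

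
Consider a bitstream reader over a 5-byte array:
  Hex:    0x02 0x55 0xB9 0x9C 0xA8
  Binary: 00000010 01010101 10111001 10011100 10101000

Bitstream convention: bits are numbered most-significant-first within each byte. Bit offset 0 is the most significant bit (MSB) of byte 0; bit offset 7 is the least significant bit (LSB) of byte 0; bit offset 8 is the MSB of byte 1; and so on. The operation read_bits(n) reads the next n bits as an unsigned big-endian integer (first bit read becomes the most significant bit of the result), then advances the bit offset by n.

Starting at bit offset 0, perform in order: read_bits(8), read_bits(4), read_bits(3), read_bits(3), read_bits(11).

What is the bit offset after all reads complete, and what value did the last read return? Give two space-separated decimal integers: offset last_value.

Read 1: bits[0:8] width=8 -> value=2 (bin 00000010); offset now 8 = byte 1 bit 0; 32 bits remain
Read 2: bits[8:12] width=4 -> value=5 (bin 0101); offset now 12 = byte 1 bit 4; 28 bits remain
Read 3: bits[12:15] width=3 -> value=2 (bin 010); offset now 15 = byte 1 bit 7; 25 bits remain
Read 4: bits[15:18] width=3 -> value=6 (bin 110); offset now 18 = byte 2 bit 2; 22 bits remain
Read 5: bits[18:29] width=11 -> value=1843 (bin 11100110011); offset now 29 = byte 3 bit 5; 11 bits remain

Answer: 29 1843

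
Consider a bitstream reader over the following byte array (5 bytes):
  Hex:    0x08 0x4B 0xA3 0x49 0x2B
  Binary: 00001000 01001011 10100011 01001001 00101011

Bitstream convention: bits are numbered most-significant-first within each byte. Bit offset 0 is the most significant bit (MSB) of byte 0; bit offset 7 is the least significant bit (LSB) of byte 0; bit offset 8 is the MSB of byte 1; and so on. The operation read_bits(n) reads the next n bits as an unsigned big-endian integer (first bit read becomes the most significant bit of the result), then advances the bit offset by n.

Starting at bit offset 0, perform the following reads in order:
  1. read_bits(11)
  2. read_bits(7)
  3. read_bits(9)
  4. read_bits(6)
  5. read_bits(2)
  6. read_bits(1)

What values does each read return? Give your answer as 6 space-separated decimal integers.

Read 1: bits[0:11] width=11 -> value=66 (bin 00001000010); offset now 11 = byte 1 bit 3; 29 bits remain
Read 2: bits[11:18] width=7 -> value=46 (bin 0101110); offset now 18 = byte 2 bit 2; 22 bits remain
Read 3: bits[18:27] width=9 -> value=282 (bin 100011010); offset now 27 = byte 3 bit 3; 13 bits remain
Read 4: bits[27:33] width=6 -> value=18 (bin 010010); offset now 33 = byte 4 bit 1; 7 bits remain
Read 5: bits[33:35] width=2 -> value=1 (bin 01); offset now 35 = byte 4 bit 3; 5 bits remain
Read 6: bits[35:36] width=1 -> value=0 (bin 0); offset now 36 = byte 4 bit 4; 4 bits remain

Answer: 66 46 282 18 1 0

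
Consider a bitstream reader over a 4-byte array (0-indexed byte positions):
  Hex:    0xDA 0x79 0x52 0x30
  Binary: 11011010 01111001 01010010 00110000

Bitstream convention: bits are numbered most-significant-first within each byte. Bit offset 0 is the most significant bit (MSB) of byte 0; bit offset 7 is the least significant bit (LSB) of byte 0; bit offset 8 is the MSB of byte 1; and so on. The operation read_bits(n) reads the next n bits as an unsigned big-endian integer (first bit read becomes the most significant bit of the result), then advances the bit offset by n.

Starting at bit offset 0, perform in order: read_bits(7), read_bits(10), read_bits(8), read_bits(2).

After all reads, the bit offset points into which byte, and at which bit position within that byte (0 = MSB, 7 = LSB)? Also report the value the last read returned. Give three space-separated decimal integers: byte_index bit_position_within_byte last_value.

Read 1: bits[0:7] width=7 -> value=109 (bin 1101101); offset now 7 = byte 0 bit 7; 25 bits remain
Read 2: bits[7:17] width=10 -> value=242 (bin 0011110010); offset now 17 = byte 2 bit 1; 15 bits remain
Read 3: bits[17:25] width=8 -> value=164 (bin 10100100); offset now 25 = byte 3 bit 1; 7 bits remain
Read 4: bits[25:27] width=2 -> value=1 (bin 01); offset now 27 = byte 3 bit 3; 5 bits remain

Answer: 3 3 1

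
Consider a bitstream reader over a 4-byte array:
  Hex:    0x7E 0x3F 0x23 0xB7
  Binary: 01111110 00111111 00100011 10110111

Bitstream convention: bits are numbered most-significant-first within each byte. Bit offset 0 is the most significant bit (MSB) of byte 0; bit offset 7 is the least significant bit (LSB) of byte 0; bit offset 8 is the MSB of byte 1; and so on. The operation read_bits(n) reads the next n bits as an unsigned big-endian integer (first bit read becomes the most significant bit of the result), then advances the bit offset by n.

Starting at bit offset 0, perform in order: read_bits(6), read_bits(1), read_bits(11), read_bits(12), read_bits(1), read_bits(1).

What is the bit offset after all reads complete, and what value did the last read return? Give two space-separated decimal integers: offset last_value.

Answer: 32 1

Derivation:
Read 1: bits[0:6] width=6 -> value=31 (bin 011111); offset now 6 = byte 0 bit 6; 26 bits remain
Read 2: bits[6:7] width=1 -> value=1 (bin 1); offset now 7 = byte 0 bit 7; 25 bits remain
Read 3: bits[7:18] width=11 -> value=252 (bin 00011111100); offset now 18 = byte 2 bit 2; 14 bits remain
Read 4: bits[18:30] width=12 -> value=2285 (bin 100011101101); offset now 30 = byte 3 bit 6; 2 bits remain
Read 5: bits[30:31] width=1 -> value=1 (bin 1); offset now 31 = byte 3 bit 7; 1 bits remain
Read 6: bits[31:32] width=1 -> value=1 (bin 1); offset now 32 = byte 4 bit 0; 0 bits remain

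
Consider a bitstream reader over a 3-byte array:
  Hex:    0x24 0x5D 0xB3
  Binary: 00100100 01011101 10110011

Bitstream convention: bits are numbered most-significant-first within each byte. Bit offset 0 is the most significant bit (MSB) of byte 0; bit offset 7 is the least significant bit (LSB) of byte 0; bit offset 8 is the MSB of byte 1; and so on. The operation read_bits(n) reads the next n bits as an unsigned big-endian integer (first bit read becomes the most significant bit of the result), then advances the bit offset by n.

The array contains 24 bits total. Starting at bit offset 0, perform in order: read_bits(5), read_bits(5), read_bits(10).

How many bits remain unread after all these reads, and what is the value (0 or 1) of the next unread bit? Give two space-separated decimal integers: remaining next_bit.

Answer: 4 0

Derivation:
Read 1: bits[0:5] width=5 -> value=4 (bin 00100); offset now 5 = byte 0 bit 5; 19 bits remain
Read 2: bits[5:10] width=5 -> value=17 (bin 10001); offset now 10 = byte 1 bit 2; 14 bits remain
Read 3: bits[10:20] width=10 -> value=475 (bin 0111011011); offset now 20 = byte 2 bit 4; 4 bits remain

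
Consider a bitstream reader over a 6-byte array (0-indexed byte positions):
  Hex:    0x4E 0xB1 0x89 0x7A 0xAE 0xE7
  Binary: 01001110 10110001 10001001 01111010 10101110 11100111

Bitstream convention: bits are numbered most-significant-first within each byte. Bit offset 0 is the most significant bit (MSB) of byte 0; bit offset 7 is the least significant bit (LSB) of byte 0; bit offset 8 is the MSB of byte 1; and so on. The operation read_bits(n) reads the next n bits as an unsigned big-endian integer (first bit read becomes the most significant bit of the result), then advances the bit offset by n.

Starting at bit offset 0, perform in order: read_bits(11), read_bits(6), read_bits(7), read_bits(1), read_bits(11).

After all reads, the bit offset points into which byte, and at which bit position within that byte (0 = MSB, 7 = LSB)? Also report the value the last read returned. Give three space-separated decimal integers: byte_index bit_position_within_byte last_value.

Answer: 4 4 1962

Derivation:
Read 1: bits[0:11] width=11 -> value=629 (bin 01001110101); offset now 11 = byte 1 bit 3; 37 bits remain
Read 2: bits[11:17] width=6 -> value=35 (bin 100011); offset now 17 = byte 2 bit 1; 31 bits remain
Read 3: bits[17:24] width=7 -> value=9 (bin 0001001); offset now 24 = byte 3 bit 0; 24 bits remain
Read 4: bits[24:25] width=1 -> value=0 (bin 0); offset now 25 = byte 3 bit 1; 23 bits remain
Read 5: bits[25:36] width=11 -> value=1962 (bin 11110101010); offset now 36 = byte 4 bit 4; 12 bits remain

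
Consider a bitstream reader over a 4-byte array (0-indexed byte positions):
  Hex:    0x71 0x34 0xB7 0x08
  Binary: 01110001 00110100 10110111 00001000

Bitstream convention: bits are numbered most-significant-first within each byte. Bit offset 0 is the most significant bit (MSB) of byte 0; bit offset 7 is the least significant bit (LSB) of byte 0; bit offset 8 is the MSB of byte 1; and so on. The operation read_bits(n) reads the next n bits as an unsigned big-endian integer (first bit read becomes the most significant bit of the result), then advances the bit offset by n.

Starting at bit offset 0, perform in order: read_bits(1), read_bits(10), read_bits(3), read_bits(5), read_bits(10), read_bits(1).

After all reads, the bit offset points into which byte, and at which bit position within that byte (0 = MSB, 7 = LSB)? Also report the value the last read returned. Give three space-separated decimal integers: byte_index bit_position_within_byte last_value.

Read 1: bits[0:1] width=1 -> value=0 (bin 0); offset now 1 = byte 0 bit 1; 31 bits remain
Read 2: bits[1:11] width=10 -> value=905 (bin 1110001001); offset now 11 = byte 1 bit 3; 21 bits remain
Read 3: bits[11:14] width=3 -> value=5 (bin 101); offset now 14 = byte 1 bit 6; 18 bits remain
Read 4: bits[14:19] width=5 -> value=5 (bin 00101); offset now 19 = byte 2 bit 3; 13 bits remain
Read 5: bits[19:29] width=10 -> value=737 (bin 1011100001); offset now 29 = byte 3 bit 5; 3 bits remain
Read 6: bits[29:30] width=1 -> value=0 (bin 0); offset now 30 = byte 3 bit 6; 2 bits remain

Answer: 3 6 0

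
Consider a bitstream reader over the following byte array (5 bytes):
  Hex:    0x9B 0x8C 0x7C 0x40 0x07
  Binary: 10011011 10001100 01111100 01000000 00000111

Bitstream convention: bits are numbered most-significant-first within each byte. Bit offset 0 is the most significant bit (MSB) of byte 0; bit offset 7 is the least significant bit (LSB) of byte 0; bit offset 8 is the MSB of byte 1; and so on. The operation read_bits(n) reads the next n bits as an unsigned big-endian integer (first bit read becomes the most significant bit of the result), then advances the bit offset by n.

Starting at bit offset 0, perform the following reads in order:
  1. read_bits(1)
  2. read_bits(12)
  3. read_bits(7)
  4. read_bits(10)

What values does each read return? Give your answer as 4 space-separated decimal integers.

Answer: 1 881 71 784

Derivation:
Read 1: bits[0:1] width=1 -> value=1 (bin 1); offset now 1 = byte 0 bit 1; 39 bits remain
Read 2: bits[1:13] width=12 -> value=881 (bin 001101110001); offset now 13 = byte 1 bit 5; 27 bits remain
Read 3: bits[13:20] width=7 -> value=71 (bin 1000111); offset now 20 = byte 2 bit 4; 20 bits remain
Read 4: bits[20:30] width=10 -> value=784 (bin 1100010000); offset now 30 = byte 3 bit 6; 10 bits remain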